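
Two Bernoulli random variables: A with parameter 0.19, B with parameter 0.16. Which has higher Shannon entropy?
A

For binary distributions, entropy is maximized at p=0.5 and decreases as p moves toward 0 or 1.

H(A) = H(0.19) = 0.7015 bits
H(B) = H(0.16) = 0.6343 bits

Distribution A (p=0.19) is closer to uniform (p=0.5), so it has higher entropy.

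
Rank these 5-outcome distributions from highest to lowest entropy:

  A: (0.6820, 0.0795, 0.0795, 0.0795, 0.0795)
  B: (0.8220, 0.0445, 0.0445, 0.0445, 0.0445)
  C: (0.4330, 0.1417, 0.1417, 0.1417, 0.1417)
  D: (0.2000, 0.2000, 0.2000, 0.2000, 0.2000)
D > C > A > B

Key insight: Entropy is maximized by uniform distributions and minimized by concentrated distributions.

Entropies:
  H(A) = 1.5382 bits
  H(B) = 1.0317 bits
  H(C) = 2.1210 bits
  H(D) = 2.3219 bits

Ranking: D > C > A > B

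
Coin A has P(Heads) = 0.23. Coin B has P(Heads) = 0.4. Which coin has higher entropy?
B

For binary distributions, entropy is maximized at p=0.5 and decreases as p moves toward 0 or 1.

H(A) = H(0.23) = 0.7780 bits
H(B) = H(0.4) = 0.9710 bits

Distribution B (p=0.4) is closer to uniform (p=0.5), so it has higher entropy.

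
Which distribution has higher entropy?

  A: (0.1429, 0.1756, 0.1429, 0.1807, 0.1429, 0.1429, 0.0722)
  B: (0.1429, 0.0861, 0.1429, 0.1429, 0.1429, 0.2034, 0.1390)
B

Both distributions are close to uniform, making this a harder comparison.

H(A) = 2.7648 bits
H(B) = 2.7720 bits

The distribution closer to uniform has higher entropy.
Answer: B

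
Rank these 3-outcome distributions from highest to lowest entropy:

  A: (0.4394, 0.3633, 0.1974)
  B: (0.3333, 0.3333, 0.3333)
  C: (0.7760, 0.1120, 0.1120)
B > A > C

Key insight: Entropy is maximized by uniform distributions and minimized by concentrated distributions.

- Uniform distributions have maximum entropy log₂(3) = 1.5850 bits
- The more "peaked" or concentrated a distribution, the lower its entropy

Entropies:
  H(A) = 1.5140 bits
  H(B) = 1.5850 bits
  H(C) = 0.9914 bits

Ranking: B > A > C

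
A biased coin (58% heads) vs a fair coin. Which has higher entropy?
Fair coin

The fair coin is uniform (p=0.5), maximizing binary entropy at 1 bit. The biased coin has H(0.58) ≈ 0.981 bits — its outcome is more predictable, so its entropy is lower.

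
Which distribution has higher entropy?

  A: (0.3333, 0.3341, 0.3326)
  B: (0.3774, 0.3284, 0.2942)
A

Both distributions are close to uniform, making this a harder comparison.

H(A) = 1.5850 bits
H(B) = 1.5774 bits

The distribution closer to uniform has higher entropy.
Answer: A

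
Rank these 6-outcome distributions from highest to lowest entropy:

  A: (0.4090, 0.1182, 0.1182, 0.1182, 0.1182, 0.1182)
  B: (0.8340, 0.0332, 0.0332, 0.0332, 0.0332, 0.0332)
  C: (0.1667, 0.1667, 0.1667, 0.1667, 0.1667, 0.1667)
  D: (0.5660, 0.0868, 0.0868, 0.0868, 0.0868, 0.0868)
C > A > D > B

Key insight: Entropy is maximized by uniform distributions and minimized by concentrated distributions.

Entropies:
  H(A) = 2.3482 bits
  H(B) = 1.0339 bits
  H(C) = 2.5850 bits
  H(D) = 1.9951 bits

Ranking: C > A > D > B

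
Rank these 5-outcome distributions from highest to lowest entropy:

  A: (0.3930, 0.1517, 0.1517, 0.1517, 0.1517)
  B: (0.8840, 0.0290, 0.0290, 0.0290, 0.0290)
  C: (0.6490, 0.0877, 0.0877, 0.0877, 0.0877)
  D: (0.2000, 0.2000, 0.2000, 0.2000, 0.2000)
D > A > C > B

Key insight: Entropy is maximized by uniform distributions and minimized by concentrated distributions.

Entropies:
  H(A) = 2.1807 bits
  H(B) = 0.7498 bits
  H(C) = 1.6370 bits
  H(D) = 2.3219 bits

Ranking: D > A > C > B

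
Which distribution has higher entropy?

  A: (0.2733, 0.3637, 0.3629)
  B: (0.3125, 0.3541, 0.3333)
B

Both distributions are close to uniform, making this a harder comparison.

H(A) = 1.5729 bits
H(B) = 1.5831 bits

The distribution closer to uniform has higher entropy.
Answer: B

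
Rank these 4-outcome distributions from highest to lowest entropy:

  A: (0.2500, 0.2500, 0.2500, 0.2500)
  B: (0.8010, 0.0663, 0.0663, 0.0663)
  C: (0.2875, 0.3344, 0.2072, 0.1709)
A > C > B

Key insight: Entropy is maximized by uniform distributions and minimized by concentrated distributions.

- Uniform distributions have maximum entropy log₂(4) = 2.0000 bits
- The more "peaked" or concentrated a distribution, the lower its entropy

Entropies:
  H(A) = 2.0000 bits
  H(B) = 1.0353 bits
  H(C) = 1.9517 bits

Ranking: A > C > B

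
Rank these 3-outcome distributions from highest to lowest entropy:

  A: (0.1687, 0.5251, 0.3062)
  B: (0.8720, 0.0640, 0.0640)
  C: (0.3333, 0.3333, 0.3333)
C > A > B

Key insight: Entropy is maximized by uniform distributions and minimized by concentrated distributions.

- Uniform distributions have maximum entropy log₂(3) = 1.5850 bits
- The more "peaked" or concentrated a distribution, the lower its entropy

Entropies:
  H(A) = 1.4440 bits
  H(B) = 0.6799 bits
  H(C) = 1.5850 bits

Ranking: C > A > B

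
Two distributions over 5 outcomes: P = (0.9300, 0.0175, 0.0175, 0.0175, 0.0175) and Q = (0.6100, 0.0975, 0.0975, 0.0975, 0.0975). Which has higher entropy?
Q

P is highly concentrated on one outcome (93%), making it nearly deterministic. Q spreads its mass more evenly (max 61%). The more spread-out distribution has higher entropy: H(P) ≈ 0.506 bits, H(Q) ≈ 1.745 bits.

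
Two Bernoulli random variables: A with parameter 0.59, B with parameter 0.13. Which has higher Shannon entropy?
A

For binary distributions, entropy is maximized at p=0.5 and decreases as p moves toward 0 or 1.

H(A) = H(0.59) = 0.9765 bits
H(B) = H(0.13) = 0.5574 bits

Distribution A (p=0.59) is closer to uniform (p=0.5), so it has higher entropy.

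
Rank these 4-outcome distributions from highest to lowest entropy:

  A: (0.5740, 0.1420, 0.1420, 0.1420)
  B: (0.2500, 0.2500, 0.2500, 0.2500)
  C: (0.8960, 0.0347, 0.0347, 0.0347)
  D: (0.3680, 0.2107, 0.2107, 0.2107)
B > D > A > C

Key insight: Entropy is maximized by uniform distributions and minimized by concentrated distributions.

Entropies:
  H(A) = 1.6593 bits
  H(B) = 2.0000 bits
  H(C) = 0.6464 bits
  H(D) = 1.9508 bits

Ranking: B > D > A > C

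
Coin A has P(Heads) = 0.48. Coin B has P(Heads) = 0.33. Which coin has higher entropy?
A

For binary distributions, entropy is maximized at p=0.5 and decreases as p moves toward 0 or 1.

H(A) = H(0.48) = 0.9988 bits
H(B) = H(0.33) = 0.9149 bits

Distribution A (p=0.48) is closer to uniform (p=0.5), so it has higher entropy.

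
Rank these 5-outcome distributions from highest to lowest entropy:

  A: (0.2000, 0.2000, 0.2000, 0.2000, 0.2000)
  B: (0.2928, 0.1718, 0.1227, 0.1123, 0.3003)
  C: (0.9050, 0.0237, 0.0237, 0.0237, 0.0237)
A > B > C

Key insight: Entropy is maximized by uniform distributions and minimized by concentrated distributions.

- Uniform distributions have maximum entropy log₂(5) = 2.3219 bits
- The more "peaked" or concentrated a distribution, the lower its entropy

Entropies:
  H(A) = 2.3219 bits
  H(B) = 2.2024 bits
  H(C) = 0.6429 bits

Ranking: A > B > C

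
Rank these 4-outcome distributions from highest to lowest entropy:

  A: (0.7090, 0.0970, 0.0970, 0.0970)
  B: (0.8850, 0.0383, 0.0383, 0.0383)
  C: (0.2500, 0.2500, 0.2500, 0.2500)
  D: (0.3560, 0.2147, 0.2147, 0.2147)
C > D > A > B

Key insight: Entropy is maximized by uniform distributions and minimized by concentrated distributions.

Entropies:
  H(A) = 1.3312 bits
  H(B) = 0.6971 bits
  H(C) = 2.0000 bits
  H(D) = 1.9600 bits

Ranking: C > D > A > B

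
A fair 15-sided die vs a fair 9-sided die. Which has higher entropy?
15-sided die

Both are uniform distributions; for uniform over n outcomes, H = log₂(n). H(15-sided) = log₂(15) = 3.907 bits and H(9-sided) = log₂(9) = 3.170 bits. More outcomes in a uniform distribution means higher entropy.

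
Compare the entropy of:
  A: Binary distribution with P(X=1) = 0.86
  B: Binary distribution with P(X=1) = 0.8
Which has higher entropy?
B

For binary distributions, entropy is maximized at p=0.5 and decreases as p moves toward 0 or 1.

H(A) = H(0.86) = 0.5842 bits
H(B) = H(0.8) = 0.7219 bits

Distribution B (p=0.8) is closer to uniform (p=0.5), so it has higher entropy.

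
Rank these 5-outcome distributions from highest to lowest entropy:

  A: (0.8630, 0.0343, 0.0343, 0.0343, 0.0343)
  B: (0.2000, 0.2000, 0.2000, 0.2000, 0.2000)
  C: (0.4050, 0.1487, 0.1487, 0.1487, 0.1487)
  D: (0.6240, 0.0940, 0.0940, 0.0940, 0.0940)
B > C > D > A

Key insight: Entropy is maximized by uniform distributions and minimized by concentrated distributions.

Entropies:
  H(A) = 0.8503 bits
  H(B) = 2.3219 bits
  H(C) = 2.1638 bits
  H(D) = 1.7072 bits

Ranking: B > C > D > A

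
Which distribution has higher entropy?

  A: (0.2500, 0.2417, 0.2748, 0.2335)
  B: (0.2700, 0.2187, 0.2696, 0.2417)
A

Both distributions are close to uniform, making this a harder comparison.

H(A) = 1.9973 bits
H(B) = 1.9946 bits

The distribution closer to uniform has higher entropy.
Answer: A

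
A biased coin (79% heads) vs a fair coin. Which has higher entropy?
Fair coin

The fair coin is uniform (p=0.5), maximizing binary entropy at 1 bit. The biased coin has H(0.79) ≈ 0.741 bits — its outcome is more predictable, so its entropy is lower.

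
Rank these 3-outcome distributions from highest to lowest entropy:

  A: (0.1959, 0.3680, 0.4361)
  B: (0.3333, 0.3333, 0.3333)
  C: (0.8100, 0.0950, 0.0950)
B > A > C

Key insight: Entropy is maximized by uniform distributions and minimized by concentrated distributions.

- Uniform distributions have maximum entropy log₂(3) = 1.5850 bits
- The more "peaked" or concentrated a distribution, the lower its entropy

Entropies:
  H(A) = 1.5136 bits
  H(B) = 1.5850 bits
  H(C) = 0.8915 bits

Ranking: B > A > C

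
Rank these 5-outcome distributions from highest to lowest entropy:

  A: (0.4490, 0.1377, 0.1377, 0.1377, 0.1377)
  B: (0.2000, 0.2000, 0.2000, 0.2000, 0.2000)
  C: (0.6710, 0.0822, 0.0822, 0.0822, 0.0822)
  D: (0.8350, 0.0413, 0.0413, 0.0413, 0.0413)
B > A > C > D

Key insight: Entropy is maximized by uniform distributions and minimized by concentrated distributions.

Entropies:
  H(A) = 2.0945 bits
  H(B) = 2.3219 bits
  H(C) = 1.5719 bits
  H(D) = 0.9761 bits

Ranking: B > A > C > D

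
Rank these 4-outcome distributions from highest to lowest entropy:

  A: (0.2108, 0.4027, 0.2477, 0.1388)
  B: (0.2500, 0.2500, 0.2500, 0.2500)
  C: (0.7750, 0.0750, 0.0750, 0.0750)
B > A > C

Key insight: Entropy is maximized by uniform distributions and minimized by concentrated distributions.

- Uniform distributions have maximum entropy log₂(4) = 2.0000 bits
- The more "peaked" or concentrated a distribution, the lower its entropy

Entropies:
  H(A) = 1.8960 bits
  H(B) = 2.0000 bits
  H(C) = 1.1258 bits

Ranking: B > A > C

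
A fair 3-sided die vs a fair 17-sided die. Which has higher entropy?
17-sided die

Both are uniform distributions; for uniform over n outcomes, H = log₂(n). H(3-sided) = log₂(3) = 1.585 bits and H(17-sided) = log₂(17) = 4.087 bits. More outcomes in a uniform distribution means higher entropy.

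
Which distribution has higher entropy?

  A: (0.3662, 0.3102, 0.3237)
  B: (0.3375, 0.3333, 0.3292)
B

Both distributions are close to uniform, making this a harder comparison.

H(A) = 1.5813 bits
H(B) = 1.5849 bits

The distribution closer to uniform has higher entropy.
Answer: B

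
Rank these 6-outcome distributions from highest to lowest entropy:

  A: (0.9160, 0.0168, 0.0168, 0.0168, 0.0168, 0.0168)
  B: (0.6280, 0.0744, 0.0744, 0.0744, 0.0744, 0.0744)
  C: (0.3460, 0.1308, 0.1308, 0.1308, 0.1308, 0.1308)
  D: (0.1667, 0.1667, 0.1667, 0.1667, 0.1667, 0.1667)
D > C > B > A

Key insight: Entropy is maximized by uniform distributions and minimized by concentrated distributions.

Entropies:
  H(A) = 0.6112 bits
  H(B) = 1.8160 bits
  H(C) = 2.4490 bits
  H(D) = 2.5850 bits

Ranking: D > C > B > A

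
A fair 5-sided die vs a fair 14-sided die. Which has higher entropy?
14-sided die

Both are uniform distributions; for uniform over n outcomes, H = log₂(n). H(5-sided) = log₂(5) = 2.322 bits and H(14-sided) = log₂(14) = 3.807 bits. More outcomes in a uniform distribution means higher entropy.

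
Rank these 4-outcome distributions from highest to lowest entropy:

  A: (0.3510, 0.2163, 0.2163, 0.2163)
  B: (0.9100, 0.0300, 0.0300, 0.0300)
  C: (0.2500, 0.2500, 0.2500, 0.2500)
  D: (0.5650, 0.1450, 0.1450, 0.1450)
C > A > D > B

Key insight: Entropy is maximized by uniform distributions and minimized by concentrated distributions.

Entropies:
  H(A) = 1.9636 bits
  H(B) = 0.5791 bits
  H(C) = 2.0000 bits
  H(D) = 1.6772 bits

Ranking: C > A > D > B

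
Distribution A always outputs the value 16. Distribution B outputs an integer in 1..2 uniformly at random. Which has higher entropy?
B

A is deterministic, so H(A) = 0. B is uniform over 2 outcomes, so H(B) = log₂(2) = 1.000 bits. Any distribution with genuine randomness has higher entropy than a deterministic one.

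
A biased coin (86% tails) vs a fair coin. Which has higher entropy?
Fair coin

The fair coin is uniform (p=0.5), maximizing binary entropy at 1 bit. The biased coin has H(0.86) ≈ 0.584 bits — its outcome is more predictable, so its entropy is lower.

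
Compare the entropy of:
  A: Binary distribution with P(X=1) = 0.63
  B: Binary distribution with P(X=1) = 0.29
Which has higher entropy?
A

For binary distributions, entropy is maximized at p=0.5 and decreases as p moves toward 0 or 1.

H(A) = H(0.63) = 0.9507 bits
H(B) = H(0.29) = 0.8687 bits

Distribution A (p=0.63) is closer to uniform (p=0.5), so it has higher entropy.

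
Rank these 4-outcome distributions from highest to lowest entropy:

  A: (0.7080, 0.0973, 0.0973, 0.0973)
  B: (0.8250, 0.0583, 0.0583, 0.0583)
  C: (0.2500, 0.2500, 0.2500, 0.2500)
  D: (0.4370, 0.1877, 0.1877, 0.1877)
C > D > A > B

Key insight: Entropy is maximized by uniform distributions and minimized by concentrated distributions.

Entropies:
  H(A) = 1.3341 bits
  H(B) = 0.9464 bits
  H(C) = 2.0000 bits
  H(D) = 1.8809 bits

Ranking: C > D > A > B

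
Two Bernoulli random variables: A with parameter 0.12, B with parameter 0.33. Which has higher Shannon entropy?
B

For binary distributions, entropy is maximized at p=0.5 and decreases as p moves toward 0 or 1.

H(A) = H(0.12) = 0.5294 bits
H(B) = H(0.33) = 0.9149 bits

Distribution B (p=0.33) is closer to uniform (p=0.5), so it has higher entropy.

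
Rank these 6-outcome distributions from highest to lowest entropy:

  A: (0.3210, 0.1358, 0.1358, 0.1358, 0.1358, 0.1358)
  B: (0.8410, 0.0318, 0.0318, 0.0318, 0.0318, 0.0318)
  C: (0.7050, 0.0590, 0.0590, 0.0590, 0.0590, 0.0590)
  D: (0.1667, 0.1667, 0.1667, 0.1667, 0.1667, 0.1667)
D > A > C > B

Key insight: Entropy is maximized by uniform distributions and minimized by concentrated distributions.

Entropies:
  H(A) = 2.4821 bits
  H(B) = 1.0011 bits
  H(C) = 1.5601 bits
  H(D) = 2.5850 bits

Ranking: D > A > C > B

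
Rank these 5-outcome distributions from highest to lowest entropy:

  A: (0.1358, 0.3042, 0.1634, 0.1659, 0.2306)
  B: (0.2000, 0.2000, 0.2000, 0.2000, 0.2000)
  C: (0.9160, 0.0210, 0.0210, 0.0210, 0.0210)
B > A > C

Key insight: Entropy is maximized by uniform distributions and minimized by concentrated distributions.

- Uniform distributions have maximum entropy log₂(5) = 2.3219 bits
- The more "peaked" or concentrated a distribution, the lower its entropy

Entropies:
  H(A) = 2.2586 bits
  H(B) = 2.3219 bits
  H(C) = 0.5841 bits

Ranking: B > A > C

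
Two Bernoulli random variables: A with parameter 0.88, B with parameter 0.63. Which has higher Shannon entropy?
B

For binary distributions, entropy is maximized at p=0.5 and decreases as p moves toward 0 or 1.

H(A) = H(0.88) = 0.5294 bits
H(B) = H(0.63) = 0.9507 bits

Distribution B (p=0.63) is closer to uniform (p=0.5), so it has higher entropy.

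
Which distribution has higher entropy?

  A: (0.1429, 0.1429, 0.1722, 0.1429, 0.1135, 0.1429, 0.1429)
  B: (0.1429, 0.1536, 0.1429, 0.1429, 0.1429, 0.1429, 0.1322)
B

Both distributions are close to uniform, making this a harder comparison.

H(A) = 2.7986 bits
H(B) = 2.8062 bits

The distribution closer to uniform has higher entropy.
Answer: B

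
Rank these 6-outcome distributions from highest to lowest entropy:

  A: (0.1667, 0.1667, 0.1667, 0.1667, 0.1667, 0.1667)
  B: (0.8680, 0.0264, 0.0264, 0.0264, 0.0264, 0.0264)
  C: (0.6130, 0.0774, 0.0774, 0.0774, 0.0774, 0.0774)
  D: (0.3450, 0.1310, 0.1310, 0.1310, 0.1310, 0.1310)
A > D > C > B

Key insight: Entropy is maximized by uniform distributions and minimized by concentrated distributions.

Entropies:
  H(A) = 2.5850 bits
  H(B) = 0.8694 bits
  H(C) = 1.8614 bits
  H(D) = 2.4504 bits

Ranking: A > D > C > B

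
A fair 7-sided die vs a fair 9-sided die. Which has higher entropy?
9-sided die

Both are uniform distributions; for uniform over n outcomes, H = log₂(n). H(7-sided) = log₂(7) = 2.807 bits and H(9-sided) = log₂(9) = 3.170 bits. More outcomes in a uniform distribution means higher entropy.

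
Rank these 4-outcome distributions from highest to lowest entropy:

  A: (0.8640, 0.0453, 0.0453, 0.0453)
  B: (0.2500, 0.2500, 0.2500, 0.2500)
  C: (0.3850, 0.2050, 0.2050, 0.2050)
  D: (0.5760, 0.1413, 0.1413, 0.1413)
B > C > D > A

Key insight: Entropy is maximized by uniform distributions and minimized by concentrated distributions.

Entropies:
  H(A) = 0.7892 bits
  H(B) = 2.0000 bits
  H(C) = 1.9362 bits
  H(D) = 1.6553 bits

Ranking: B > C > D > A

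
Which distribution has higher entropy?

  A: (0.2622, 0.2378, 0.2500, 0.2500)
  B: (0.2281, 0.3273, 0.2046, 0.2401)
A

Both distributions are close to uniform, making this a harder comparison.

H(A) = 1.9991 bits
H(B) = 1.9763 bits

The distribution closer to uniform has higher entropy.
Answer: A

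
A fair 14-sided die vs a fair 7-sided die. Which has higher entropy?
14-sided die

Both are uniform distributions; for uniform over n outcomes, H = log₂(n). H(14-sided) = log₂(14) = 3.807 bits and H(7-sided) = log₂(7) = 2.807 bits. More outcomes in a uniform distribution means higher entropy.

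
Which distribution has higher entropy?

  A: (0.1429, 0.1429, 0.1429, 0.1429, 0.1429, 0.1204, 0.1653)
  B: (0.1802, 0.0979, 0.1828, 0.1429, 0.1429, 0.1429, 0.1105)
A

Both distributions are close to uniform, making this a harder comparison.

H(A) = 2.8022 bits
H(B) = 2.7763 bits

The distribution closer to uniform has higher entropy.
Answer: A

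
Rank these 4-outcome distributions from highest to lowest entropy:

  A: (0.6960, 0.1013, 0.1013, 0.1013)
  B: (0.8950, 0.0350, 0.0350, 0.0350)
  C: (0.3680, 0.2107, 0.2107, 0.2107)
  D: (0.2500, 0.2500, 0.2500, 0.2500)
D > C > A > B

Key insight: Entropy is maximized by uniform distributions and minimized by concentrated distributions.

Entropies:
  H(A) = 1.3680 bits
  H(B) = 0.6511 bits
  H(C) = 1.9508 bits
  H(D) = 2.0000 bits

Ranking: D > C > A > B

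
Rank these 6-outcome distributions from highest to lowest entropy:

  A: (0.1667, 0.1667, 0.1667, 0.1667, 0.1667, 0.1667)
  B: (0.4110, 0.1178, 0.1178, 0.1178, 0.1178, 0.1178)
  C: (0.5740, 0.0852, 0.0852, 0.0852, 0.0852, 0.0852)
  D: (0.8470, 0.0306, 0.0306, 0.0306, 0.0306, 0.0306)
A > B > C > D

Key insight: Entropy is maximized by uniform distributions and minimized by concentrated distributions.

Entropies:
  H(A) = 2.5850 bits
  H(B) = 2.3446 bits
  H(C) = 1.9733 bits
  H(D) = 0.9726 bits

Ranking: A > B > C > D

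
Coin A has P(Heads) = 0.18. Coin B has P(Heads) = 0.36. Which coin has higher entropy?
B

For binary distributions, entropy is maximized at p=0.5 and decreases as p moves toward 0 or 1.

H(A) = H(0.18) = 0.6801 bits
H(B) = H(0.36) = 0.9427 bits

Distribution B (p=0.36) is closer to uniform (p=0.5), so it has higher entropy.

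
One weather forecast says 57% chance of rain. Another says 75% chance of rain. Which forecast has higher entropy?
57% forecast

Treat each forecast as a Bernoulli distribution. Binary entropy is maximized at p=0.5 and falls off symmetrically toward 0 or 1. The 57% forecast is closer to 50%, so it is more uncertain. H(57%) ≈ 0.986 bits, H(75%) ≈ 0.811 bits.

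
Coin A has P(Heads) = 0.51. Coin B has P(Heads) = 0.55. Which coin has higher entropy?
A

For binary distributions, entropy is maximized at p=0.5 and decreases as p moves toward 0 or 1.

H(A) = H(0.51) = 0.9997 bits
H(B) = H(0.55) = 0.9928 bits

Distribution A (p=0.51) is closer to uniform (p=0.5), so it has higher entropy.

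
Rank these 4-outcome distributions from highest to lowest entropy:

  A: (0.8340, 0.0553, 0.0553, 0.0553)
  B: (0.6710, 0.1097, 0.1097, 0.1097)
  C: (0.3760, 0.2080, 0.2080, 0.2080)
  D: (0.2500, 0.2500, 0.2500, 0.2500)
D > C > B > A

Key insight: Entropy is maximized by uniform distributions and minimized by concentrated distributions.

Entropies:
  H(A) = 0.9116 bits
  H(B) = 1.4354 bits
  H(C) = 1.9442 bits
  H(D) = 2.0000 bits

Ranking: D > C > B > A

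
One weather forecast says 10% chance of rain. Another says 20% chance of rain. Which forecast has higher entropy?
20% forecast

Treat each forecast as a Bernoulli distribution. Binary entropy is maximized at p=0.5 and falls off symmetrically toward 0 or 1. The 20% forecast is closer to 50%, so it is more uncertain. H(10%) ≈ 0.469 bits, H(20%) ≈ 0.722 bits.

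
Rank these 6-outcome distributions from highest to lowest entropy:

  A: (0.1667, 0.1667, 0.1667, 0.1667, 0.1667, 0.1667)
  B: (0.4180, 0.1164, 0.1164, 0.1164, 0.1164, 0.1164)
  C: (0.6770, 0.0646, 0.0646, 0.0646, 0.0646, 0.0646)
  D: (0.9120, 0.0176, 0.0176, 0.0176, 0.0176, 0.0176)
A > B > C > D

Key insight: Entropy is maximized by uniform distributions and minimized by concentrated distributions.

Entropies:
  H(A) = 2.5850 bits
  H(B) = 2.3319 bits
  H(C) = 1.6576 bits
  H(D) = 0.6341 bits

Ranking: A > B > C > D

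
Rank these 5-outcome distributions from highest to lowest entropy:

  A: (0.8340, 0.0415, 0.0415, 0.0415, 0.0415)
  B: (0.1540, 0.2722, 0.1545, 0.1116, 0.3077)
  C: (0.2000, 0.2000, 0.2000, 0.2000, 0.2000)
C > B > A

Key insight: Entropy is maximized by uniform distributions and minimized by concentrated distributions.

- Uniform distributions have maximum entropy log₂(5) = 2.3219 bits
- The more "peaked" or concentrated a distribution, the lower its entropy

Entropies:
  H(A) = 0.9805 bits
  H(B) = 2.2192 bits
  H(C) = 2.3219 bits

Ranking: C > B > A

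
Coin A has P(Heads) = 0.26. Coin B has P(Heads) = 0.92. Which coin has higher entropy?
A

For binary distributions, entropy is maximized at p=0.5 and decreases as p moves toward 0 or 1.

H(A) = H(0.26) = 0.8267 bits
H(B) = H(0.92) = 0.4022 bits

Distribution A (p=0.26) is closer to uniform (p=0.5), so it has higher entropy.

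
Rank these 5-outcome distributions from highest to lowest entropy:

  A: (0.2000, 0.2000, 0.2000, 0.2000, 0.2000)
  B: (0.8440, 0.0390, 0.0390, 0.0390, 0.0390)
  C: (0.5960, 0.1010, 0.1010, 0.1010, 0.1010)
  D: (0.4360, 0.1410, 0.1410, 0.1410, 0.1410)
A > D > C > B

Key insight: Entropy is maximized by uniform distributions and minimized by concentrated distributions.

Entropies:
  H(A) = 2.3219 bits
  H(B) = 0.9367 bits
  H(C) = 1.7812 bits
  H(D) = 2.1161 bits

Ranking: A > D > C > B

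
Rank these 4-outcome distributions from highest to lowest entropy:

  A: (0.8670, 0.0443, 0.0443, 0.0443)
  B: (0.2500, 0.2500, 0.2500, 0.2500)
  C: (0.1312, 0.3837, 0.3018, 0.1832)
B > C > A

Key insight: Entropy is maximized by uniform distributions and minimized by concentrated distributions.

- Uniform distributions have maximum entropy log₂(4) = 2.0000 bits
- The more "peaked" or concentrated a distribution, the lower its entropy

Entropies:
  H(A) = 0.7764 bits
  H(B) = 2.0000 bits
  H(C) = 1.8849 bits

Ranking: B > C > A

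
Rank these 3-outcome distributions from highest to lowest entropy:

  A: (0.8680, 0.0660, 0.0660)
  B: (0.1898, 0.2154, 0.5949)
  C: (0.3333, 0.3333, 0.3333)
C > B > A

Key insight: Entropy is maximized by uniform distributions and minimized by concentrated distributions.

- Uniform distributions have maximum entropy log₂(3) = 1.5850 bits
- The more "peaked" or concentrated a distribution, the lower its entropy

Entropies:
  H(A) = 0.6949 bits
  H(B) = 1.3778 bits
  H(C) = 1.5850 bits

Ranking: C > B > A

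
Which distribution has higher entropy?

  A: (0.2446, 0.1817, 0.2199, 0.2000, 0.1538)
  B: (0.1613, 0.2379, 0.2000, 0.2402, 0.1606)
A

Both distributions are close to uniform, making this a harder comparison.

H(A) = 2.3042 bits
H(B) = 2.2998 bits

The distribution closer to uniform has higher entropy.
Answer: A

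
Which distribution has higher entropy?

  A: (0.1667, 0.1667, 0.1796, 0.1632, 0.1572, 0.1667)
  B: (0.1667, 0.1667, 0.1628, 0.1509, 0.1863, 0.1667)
A

Both distributions are close to uniform, making this a harder comparison.

H(A) = 2.5838 bits
H(B) = 2.5822 bits

The distribution closer to uniform has higher entropy.
Answer: A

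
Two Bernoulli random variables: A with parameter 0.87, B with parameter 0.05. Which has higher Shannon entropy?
A

For binary distributions, entropy is maximized at p=0.5 and decreases as p moves toward 0 or 1.

H(A) = H(0.87) = 0.5574 bits
H(B) = H(0.05) = 0.2864 bits

Distribution A (p=0.87) is closer to uniform (p=0.5), so it has higher entropy.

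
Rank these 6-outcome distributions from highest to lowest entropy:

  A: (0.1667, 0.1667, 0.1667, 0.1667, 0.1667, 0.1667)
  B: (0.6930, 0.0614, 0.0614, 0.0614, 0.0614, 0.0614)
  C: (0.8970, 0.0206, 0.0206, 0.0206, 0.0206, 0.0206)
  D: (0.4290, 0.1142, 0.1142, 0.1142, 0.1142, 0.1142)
A > D > B > C

Key insight: Entropy is maximized by uniform distributions and minimized by concentrated distributions.

Entropies:
  H(A) = 2.5850 bits
  H(B) = 1.6025 bits
  H(C) = 0.7176 bits
  H(D) = 2.3112 bits

Ranking: A > D > B > C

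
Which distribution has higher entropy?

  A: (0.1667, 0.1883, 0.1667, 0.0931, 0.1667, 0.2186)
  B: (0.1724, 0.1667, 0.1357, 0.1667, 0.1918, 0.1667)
B

Both distributions are close to uniform, making this a harder comparison.

H(A) = 2.5445 bits
H(B) = 2.5778 bits

The distribution closer to uniform has higher entropy.
Answer: B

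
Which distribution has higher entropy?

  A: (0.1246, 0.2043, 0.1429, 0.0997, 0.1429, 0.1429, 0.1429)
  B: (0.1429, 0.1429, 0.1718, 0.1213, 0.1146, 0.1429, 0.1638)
B

Both distributions are close to uniform, making this a harder comparison.

H(A) = 2.7783 bits
H(B) = 2.7945 bits

The distribution closer to uniform has higher entropy.
Answer: B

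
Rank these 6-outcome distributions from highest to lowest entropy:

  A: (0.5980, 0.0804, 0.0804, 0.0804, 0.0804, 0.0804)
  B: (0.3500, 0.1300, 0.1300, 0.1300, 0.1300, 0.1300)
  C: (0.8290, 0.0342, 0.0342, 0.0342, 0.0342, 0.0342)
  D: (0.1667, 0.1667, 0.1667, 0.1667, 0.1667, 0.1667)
D > B > A > C

Key insight: Entropy is maximized by uniform distributions and minimized by concentrated distributions.

Entropies:
  H(A) = 1.9055 bits
  H(B) = 2.4433 bits
  H(C) = 1.0570 bits
  H(D) = 2.5850 bits

Ranking: D > B > A > C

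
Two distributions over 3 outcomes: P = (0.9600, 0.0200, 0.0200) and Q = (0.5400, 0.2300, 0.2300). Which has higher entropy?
Q

P is highly concentrated on one outcome (96%), making it nearly deterministic. Q spreads its mass more evenly (max 54%). The more spread-out distribution has higher entropy: H(P) ≈ 0.282 bits, H(Q) ≈ 1.455 bits.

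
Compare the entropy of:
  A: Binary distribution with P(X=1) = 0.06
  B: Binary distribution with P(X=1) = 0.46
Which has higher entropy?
B

For binary distributions, entropy is maximized at p=0.5 and decreases as p moves toward 0 or 1.

H(A) = H(0.06) = 0.3274 bits
H(B) = H(0.46) = 0.9954 bits

Distribution B (p=0.46) is closer to uniform (p=0.5), so it has higher entropy.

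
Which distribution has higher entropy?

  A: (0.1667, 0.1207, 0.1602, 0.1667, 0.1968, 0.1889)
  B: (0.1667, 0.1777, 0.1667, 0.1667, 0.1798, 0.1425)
B

Both distributions are close to uniform, making this a harder comparison.

H(A) = 2.5689 bits
H(B) = 2.5811 bits

The distribution closer to uniform has higher entropy.
Answer: B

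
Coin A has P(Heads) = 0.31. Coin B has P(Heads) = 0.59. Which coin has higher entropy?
B

For binary distributions, entropy is maximized at p=0.5 and decreases as p moves toward 0 or 1.

H(A) = H(0.31) = 0.8932 bits
H(B) = H(0.59) = 0.9765 bits

Distribution B (p=0.59) is closer to uniform (p=0.5), so it has higher entropy.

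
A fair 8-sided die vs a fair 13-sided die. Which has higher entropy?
13-sided die

Both are uniform distributions; for uniform over n outcomes, H = log₂(n). H(8-sided) = log₂(8) = 3.000 bits and H(13-sided) = log₂(13) = 3.700 bits. More outcomes in a uniform distribution means higher entropy.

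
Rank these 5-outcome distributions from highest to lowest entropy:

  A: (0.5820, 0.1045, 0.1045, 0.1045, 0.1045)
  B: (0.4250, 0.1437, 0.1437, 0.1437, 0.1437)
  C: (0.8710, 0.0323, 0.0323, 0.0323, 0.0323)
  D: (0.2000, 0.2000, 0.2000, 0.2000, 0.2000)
D > B > A > C

Key insight: Entropy is maximized by uniform distributions and minimized by concentrated distributions.

Entropies:
  H(A) = 1.8165 bits
  H(B) = 2.1337 bits
  H(C) = 0.8127 bits
  H(D) = 2.3219 bits

Ranking: D > B > A > C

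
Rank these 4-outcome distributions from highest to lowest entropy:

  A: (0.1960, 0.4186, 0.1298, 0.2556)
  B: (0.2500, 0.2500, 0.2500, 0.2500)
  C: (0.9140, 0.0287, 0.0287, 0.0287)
B > A > C

Key insight: Entropy is maximized by uniform distributions and minimized by concentrated distributions.

- Uniform distributions have maximum entropy log₂(4) = 2.0000 bits
- The more "peaked" or concentrated a distribution, the lower its entropy

Entropies:
  H(A) = 1.8721 bits
  H(B) = 2.0000 bits
  H(C) = 0.5593 bits

Ranking: B > A > C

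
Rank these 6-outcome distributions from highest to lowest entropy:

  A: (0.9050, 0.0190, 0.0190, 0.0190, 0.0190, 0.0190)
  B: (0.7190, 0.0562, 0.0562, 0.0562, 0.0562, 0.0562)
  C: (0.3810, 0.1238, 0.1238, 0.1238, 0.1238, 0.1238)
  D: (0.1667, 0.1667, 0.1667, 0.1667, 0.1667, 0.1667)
D > C > B > A

Key insight: Entropy is maximized by uniform distributions and minimized by concentrated distributions.

Entropies:
  H(A) = 0.6735 bits
  H(B) = 1.5093 bits
  H(C) = 2.3960 bits
  H(D) = 2.5850 bits

Ranking: D > C > B > A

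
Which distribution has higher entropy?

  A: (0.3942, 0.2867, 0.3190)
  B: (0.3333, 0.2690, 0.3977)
A

Both distributions are close to uniform, making this a harder comparison.

H(A) = 1.5720 bits
H(B) = 1.5669 bits

The distribution closer to uniform has higher entropy.
Answer: A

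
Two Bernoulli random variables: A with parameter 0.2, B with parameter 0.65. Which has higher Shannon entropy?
B

For binary distributions, entropy is maximized at p=0.5 and decreases as p moves toward 0 or 1.

H(A) = H(0.2) = 0.7219 bits
H(B) = H(0.65) = 0.9341 bits

Distribution B (p=0.65) is closer to uniform (p=0.5), so it has higher entropy.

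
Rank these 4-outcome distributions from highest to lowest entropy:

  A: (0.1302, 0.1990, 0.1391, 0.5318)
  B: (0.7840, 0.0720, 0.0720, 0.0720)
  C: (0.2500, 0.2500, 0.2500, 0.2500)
C > A > B

Key insight: Entropy is maximized by uniform distributions and minimized by concentrated distributions.

- Uniform distributions have maximum entropy log₂(4) = 2.0000 bits
- The more "peaked" or concentrated a distribution, the lower its entropy

Entropies:
  H(A) = 1.7267 bits
  H(B) = 1.0951 bits
  H(C) = 2.0000 bits

Ranking: C > A > B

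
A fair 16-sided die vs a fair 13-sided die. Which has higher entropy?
16-sided die

Both are uniform distributions; for uniform over n outcomes, H = log₂(n). H(16-sided) = log₂(16) = 4.000 bits and H(13-sided) = log₂(13) = 3.700 bits. More outcomes in a uniform distribution means higher entropy.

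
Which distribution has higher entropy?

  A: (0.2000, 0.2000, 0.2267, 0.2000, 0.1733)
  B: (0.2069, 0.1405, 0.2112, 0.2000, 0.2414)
A

Both distributions are close to uniform, making this a harder comparison.

H(A) = 2.3168 bits
H(B) = 2.3012 bits

The distribution closer to uniform has higher entropy.
Answer: A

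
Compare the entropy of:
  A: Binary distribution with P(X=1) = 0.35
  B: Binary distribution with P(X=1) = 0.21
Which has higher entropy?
A

For binary distributions, entropy is maximized at p=0.5 and decreases as p moves toward 0 or 1.

H(A) = H(0.35) = 0.9341 bits
H(B) = H(0.21) = 0.7415 bits

Distribution A (p=0.35) is closer to uniform (p=0.5), so it has higher entropy.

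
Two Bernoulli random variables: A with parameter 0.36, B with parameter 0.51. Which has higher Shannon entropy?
B

For binary distributions, entropy is maximized at p=0.5 and decreases as p moves toward 0 or 1.

H(A) = H(0.36) = 0.9427 bits
H(B) = H(0.51) = 0.9997 bits

Distribution B (p=0.51) is closer to uniform (p=0.5), so it has higher entropy.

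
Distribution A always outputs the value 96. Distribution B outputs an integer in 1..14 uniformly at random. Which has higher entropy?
B

A is deterministic, so H(A) = 0. B is uniform over 14 outcomes, so H(B) = log₂(14) = 3.807 bits. Any distribution with genuine randomness has higher entropy than a deterministic one.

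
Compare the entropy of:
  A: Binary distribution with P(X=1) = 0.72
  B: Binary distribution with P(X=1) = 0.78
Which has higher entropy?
A

For binary distributions, entropy is maximized at p=0.5 and decreases as p moves toward 0 or 1.

H(A) = H(0.72) = 0.8555 bits
H(B) = H(0.78) = 0.7602 bits

Distribution A (p=0.72) is closer to uniform (p=0.5), so it has higher entropy.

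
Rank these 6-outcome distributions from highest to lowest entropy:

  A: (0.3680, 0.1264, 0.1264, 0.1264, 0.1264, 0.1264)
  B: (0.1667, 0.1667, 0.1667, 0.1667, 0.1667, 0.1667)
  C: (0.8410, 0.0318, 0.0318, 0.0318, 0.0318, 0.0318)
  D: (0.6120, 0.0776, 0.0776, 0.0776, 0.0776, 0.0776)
B > A > D > C

Key insight: Entropy is maximized by uniform distributions and minimized by concentrated distributions.

Entropies:
  H(A) = 2.4166 bits
  H(B) = 2.5850 bits
  H(C) = 1.0011 bits
  H(D) = 1.8644 bits

Ranking: B > A > D > C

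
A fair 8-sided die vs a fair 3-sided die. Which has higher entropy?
8-sided die

Both are uniform distributions; for uniform over n outcomes, H = log₂(n). H(8-sided) = log₂(8) = 3.000 bits and H(3-sided) = log₂(3) = 1.585 bits. More outcomes in a uniform distribution means higher entropy.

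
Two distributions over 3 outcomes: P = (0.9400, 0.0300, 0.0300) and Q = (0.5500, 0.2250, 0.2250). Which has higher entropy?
Q

P is highly concentrated on one outcome (94%), making it nearly deterministic. Q spreads its mass more evenly (max 55%). The more spread-out distribution has higher entropy: H(P) ≈ 0.387 bits, H(Q) ≈ 1.443 bits.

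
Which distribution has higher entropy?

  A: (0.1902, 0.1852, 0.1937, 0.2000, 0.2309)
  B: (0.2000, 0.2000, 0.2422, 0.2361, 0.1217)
A

Both distributions are close to uniform, making this a harder comparison.

H(A) = 2.3173 bits
H(B) = 2.2857 bits

The distribution closer to uniform has higher entropy.
Answer: A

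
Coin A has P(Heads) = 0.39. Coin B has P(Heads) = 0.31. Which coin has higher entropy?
A

For binary distributions, entropy is maximized at p=0.5 and decreases as p moves toward 0 or 1.

H(A) = H(0.39) = 0.9648 bits
H(B) = H(0.31) = 0.8932 bits

Distribution A (p=0.39) is closer to uniform (p=0.5), so it has higher entropy.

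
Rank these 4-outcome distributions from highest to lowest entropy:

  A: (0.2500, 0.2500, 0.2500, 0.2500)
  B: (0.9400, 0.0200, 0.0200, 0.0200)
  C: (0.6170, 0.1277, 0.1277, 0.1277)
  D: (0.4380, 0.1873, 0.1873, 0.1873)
A > D > C > B

Key insight: Entropy is maximized by uniform distributions and minimized by concentrated distributions.

Entropies:
  H(A) = 2.0000 bits
  H(B) = 0.4225 bits
  H(C) = 1.5672 bits
  H(D) = 1.8796 bits

Ranking: A > D > C > B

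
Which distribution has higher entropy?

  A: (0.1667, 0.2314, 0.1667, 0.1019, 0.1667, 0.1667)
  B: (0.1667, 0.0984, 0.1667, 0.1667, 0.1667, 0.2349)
A

Both distributions are close to uniform, making this a harder comparison.

H(A) = 2.5477 bits
H(B) = 2.5434 bits

The distribution closer to uniform has higher entropy.
Answer: A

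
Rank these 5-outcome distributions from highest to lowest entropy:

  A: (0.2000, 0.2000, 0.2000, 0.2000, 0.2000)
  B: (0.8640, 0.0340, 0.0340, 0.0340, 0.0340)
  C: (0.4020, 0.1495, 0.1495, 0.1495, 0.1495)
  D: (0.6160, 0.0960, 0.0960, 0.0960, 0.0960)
A > C > D > B

Key insight: Entropy is maximized by uniform distributions and minimized by concentrated distributions.

Entropies:
  H(A) = 2.3219 bits
  H(B) = 0.8457 bits
  H(C) = 2.1681 bits
  H(D) = 1.7288 bits

Ranking: A > C > D > B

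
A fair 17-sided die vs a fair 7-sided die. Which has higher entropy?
17-sided die

Both are uniform distributions; for uniform over n outcomes, H = log₂(n). H(17-sided) = log₂(17) = 4.087 bits and H(7-sided) = log₂(7) = 2.807 bits. More outcomes in a uniform distribution means higher entropy.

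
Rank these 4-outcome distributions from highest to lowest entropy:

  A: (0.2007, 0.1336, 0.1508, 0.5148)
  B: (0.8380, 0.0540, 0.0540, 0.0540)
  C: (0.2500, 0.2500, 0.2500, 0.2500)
C > A > B

Key insight: Entropy is maximized by uniform distributions and minimized by concentrated distributions.

- Uniform distributions have maximum entropy log₂(4) = 2.0000 bits
- The more "peaked" or concentrated a distribution, the lower its entropy

Entropies:
  H(A) = 1.7578 bits
  H(B) = 0.8958 bits
  H(C) = 2.0000 bits

Ranking: C > A > B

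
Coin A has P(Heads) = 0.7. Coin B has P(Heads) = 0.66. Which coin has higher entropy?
B

For binary distributions, entropy is maximized at p=0.5 and decreases as p moves toward 0 or 1.

H(A) = H(0.7) = 0.8813 bits
H(B) = H(0.66) = 0.9248 bits

Distribution B (p=0.66) is closer to uniform (p=0.5), so it has higher entropy.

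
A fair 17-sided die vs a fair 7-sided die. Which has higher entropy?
17-sided die

Both are uniform distributions; for uniform over n outcomes, H = log₂(n). H(17-sided) = log₂(17) = 4.087 bits and H(7-sided) = log₂(7) = 2.807 bits. More outcomes in a uniform distribution means higher entropy.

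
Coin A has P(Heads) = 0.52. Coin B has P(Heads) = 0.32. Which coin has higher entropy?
A

For binary distributions, entropy is maximized at p=0.5 and decreases as p moves toward 0 or 1.

H(A) = H(0.52) = 0.9988 bits
H(B) = H(0.32) = 0.9044 bits

Distribution A (p=0.52) is closer to uniform (p=0.5), so it has higher entropy.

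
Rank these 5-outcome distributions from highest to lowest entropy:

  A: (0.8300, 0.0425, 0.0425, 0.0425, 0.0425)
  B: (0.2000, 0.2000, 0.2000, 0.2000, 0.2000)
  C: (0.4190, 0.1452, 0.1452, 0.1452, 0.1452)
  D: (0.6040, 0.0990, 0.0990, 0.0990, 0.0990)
B > C > D > A

Key insight: Entropy is maximized by uniform distributions and minimized by concentrated distributions.

Entropies:
  H(A) = 0.9977 bits
  H(B) = 2.3219 bits
  H(C) = 2.1430 bits
  H(D) = 1.7606 bits

Ranking: B > C > D > A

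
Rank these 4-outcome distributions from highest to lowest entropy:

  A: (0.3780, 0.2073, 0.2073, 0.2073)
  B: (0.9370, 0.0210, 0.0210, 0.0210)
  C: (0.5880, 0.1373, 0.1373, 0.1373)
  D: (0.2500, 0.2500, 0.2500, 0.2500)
D > A > C > B

Key insight: Entropy is maximized by uniform distributions and minimized by concentrated distributions.

Entropies:
  H(A) = 1.9425 bits
  H(B) = 0.4391 bits
  H(C) = 1.6305 bits
  H(D) = 2.0000 bits

Ranking: D > A > C > B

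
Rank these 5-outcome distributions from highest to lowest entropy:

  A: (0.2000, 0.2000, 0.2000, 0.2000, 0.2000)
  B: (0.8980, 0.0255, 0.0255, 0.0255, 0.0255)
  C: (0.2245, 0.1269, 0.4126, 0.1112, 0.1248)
A > C > B

Key insight: Entropy is maximized by uniform distributions and minimized by concentrated distributions.

- Uniform distributions have maximum entropy log₂(5) = 2.3219 bits
- The more "peaked" or concentrated a distribution, the lower its entropy

Entropies:
  H(A) = 2.3219 bits
  H(B) = 0.6793 bits
  H(C) = 2.1158 bits

Ranking: A > C > B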